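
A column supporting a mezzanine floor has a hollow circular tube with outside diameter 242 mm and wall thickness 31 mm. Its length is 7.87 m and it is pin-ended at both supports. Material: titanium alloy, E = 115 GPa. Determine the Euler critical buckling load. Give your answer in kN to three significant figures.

Inner diameter d_i = 242 − 2×31 = 180.0 mm
I = π(d_o⁴ − d_i⁴)/64 = π(242⁴ − 180.0⁴)/64 = 1.168×10^8 mm⁴
I = 1.168×10^8 mm⁴ = 1.168×10^-4 m⁴
Effective length L_e = K·L = 1 × 7.87 = 7.870 m
P_cr = π²EI / L_e² = π² × 115×10⁹ × 1.168×10^-4 / 7.870² = 2.141×10^6 N

P_cr ≈ 2140 kN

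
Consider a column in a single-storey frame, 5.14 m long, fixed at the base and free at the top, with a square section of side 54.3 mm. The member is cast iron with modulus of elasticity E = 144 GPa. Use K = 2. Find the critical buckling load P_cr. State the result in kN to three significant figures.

P_cr ≈ 9.74 kN

I = a⁴/12 = 54.3⁴/12 = 7.245×10^5 mm⁴
I = 7.245×10^5 mm⁴ = 7.245×10^-7 m⁴
Effective length L_e = K·L = 2 × 5.14 = 10.28 m
P_cr = π²EI / L_e² = π² × 144×10⁹ × 7.245×10^-7 / 10.28² = 9.743×10^3 N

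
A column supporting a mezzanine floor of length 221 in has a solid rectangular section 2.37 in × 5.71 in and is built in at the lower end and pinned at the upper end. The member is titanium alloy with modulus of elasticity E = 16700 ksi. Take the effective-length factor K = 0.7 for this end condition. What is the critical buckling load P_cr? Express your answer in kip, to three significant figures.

Buckling occurs about the weak axis: I_min = h·b³/12 with b = 2.37 in (the shorter side).
I_min = 5.71×2.37³/12 = 6.334 in⁴
Effective length L_e = K·L = 0.7 × 221 = 154.7 in
P_cr = π²EI / L_e² = π² × 16700×10³ × 6.334 / 154.7² = 4.363×10^4 lb

P_cr ≈ 43.6 kip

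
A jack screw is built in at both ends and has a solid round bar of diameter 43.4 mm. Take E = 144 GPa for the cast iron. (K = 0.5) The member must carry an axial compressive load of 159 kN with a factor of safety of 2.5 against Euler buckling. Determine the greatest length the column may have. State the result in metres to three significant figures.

L_max ≈ 1.58 m

I = πd⁴/64 = π×43.4⁴/64 = 1.742×10^5 mm⁴
I = 1.742×10^-7 m⁴
Required critical load P_cr = n·P = 2.5 × 159 = 397.5 kN = 3.975×10^5 N
From P_cr = π²EI/(K·L)²:  L = (1/K)·√(π²EI/P_cr) = (1/0.5)·√(π²×1.44×10^11×1.742×10^-7/3.975×10^5)
L = 1.58 m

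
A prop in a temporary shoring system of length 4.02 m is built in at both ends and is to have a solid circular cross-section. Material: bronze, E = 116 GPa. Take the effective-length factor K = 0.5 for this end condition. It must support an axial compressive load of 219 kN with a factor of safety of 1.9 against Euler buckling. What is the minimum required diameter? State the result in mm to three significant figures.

d ≈ 74.0 mm

Required P_cr = n·P = 1.9 × 219 = 416.1 kN
L_e = K·L = 0.5 × 4.02 = 2.010 m
Required I = P_cr·L_e²/(π²E) = 4.161×10^5 × 2.010² / (π² × 1.16×10^11) = 1.468×10^-6 m⁴
I_req = 1.468×10^6 mm⁴
Solid circle: I = πd⁴/64  ⇒  d = (64I/π)^(1/4) = (64×1.468×10^6/π)^(1/4) = 74.0 mm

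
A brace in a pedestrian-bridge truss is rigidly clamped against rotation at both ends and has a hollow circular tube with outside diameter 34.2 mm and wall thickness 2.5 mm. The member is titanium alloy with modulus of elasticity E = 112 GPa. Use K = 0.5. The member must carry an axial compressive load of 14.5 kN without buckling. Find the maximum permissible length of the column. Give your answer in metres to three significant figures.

Inner diameter d_i = 34.2 − 2×2.5 = 29.20 mm
I = π(d_o⁴ − d_i⁴)/64 = π(34.2⁴ − 29.20⁴)/64 = 3.147×10^4 mm⁴
I = 3.147×10^-8 m⁴
At the buckling limit P_cr = P = 1.450×10^4 N
From P_cr = π²EI/(K·L)²:  L = (1/K)·√(π²EI/P_cr) = (1/0.5)·√(π²×1.12×10^11×3.147×10^-8/1.450×10^4)
L = 3.10 m

L_max ≈ 3.10 m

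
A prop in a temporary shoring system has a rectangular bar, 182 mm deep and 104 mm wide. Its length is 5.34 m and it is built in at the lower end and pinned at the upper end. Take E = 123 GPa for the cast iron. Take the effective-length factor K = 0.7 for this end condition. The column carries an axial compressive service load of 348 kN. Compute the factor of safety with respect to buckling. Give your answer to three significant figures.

Buckling occurs about the weak axis: I_min = h·b³/12 with b = 104 mm (the shorter side).
I_min = 182×104³/12 = 1.706×10^7 mm⁴
I = 1.706×10^7 mm⁴ = 1.706×10^-5 m⁴
Effective length L_e = K·L = 0.7 × 5.34 = 3.738 m
P_cr = π²EI / L_e² = π² × 123×10⁹ × 1.706×10^-5 / 3.738² = 1.482×10^6 N
Factor of safety n = P_cr / P = 1482.2 / 348 = 4.26

n ≈ 4.26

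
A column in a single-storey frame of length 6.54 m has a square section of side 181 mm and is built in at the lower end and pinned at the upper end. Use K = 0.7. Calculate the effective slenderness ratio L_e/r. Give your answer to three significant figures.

λ ≈ 87.6

For a square r = a/√12 = 181/√12 = 52.25 mm
L_e = K·L = 0.7 × 6.54 m = 4.578 m = 4578.0 mm
λ = L_e / r_min = 4578.0 / 52.25 = 87.6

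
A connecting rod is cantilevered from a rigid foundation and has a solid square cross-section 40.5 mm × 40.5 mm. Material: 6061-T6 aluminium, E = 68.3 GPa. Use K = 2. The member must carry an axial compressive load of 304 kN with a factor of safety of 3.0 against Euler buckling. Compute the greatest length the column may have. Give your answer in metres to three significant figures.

I = a⁴/12 = 40.5⁴/12 = 2.242×10^5 mm⁴
I = 2.242×10^-7 m⁴
Required critical load P_cr = n·P = 3.0 × 304 = 912.0 kN = 9.120×10^5 N
From P_cr = π²EI/(K·L)²:  L = (1/K)·√(π²EI/P_cr) = (1/2)·√(π²×6.83×10^10×2.242×10^-7/9.120×10^5)
L = 0.204 m

L_max ≈ 0.204 m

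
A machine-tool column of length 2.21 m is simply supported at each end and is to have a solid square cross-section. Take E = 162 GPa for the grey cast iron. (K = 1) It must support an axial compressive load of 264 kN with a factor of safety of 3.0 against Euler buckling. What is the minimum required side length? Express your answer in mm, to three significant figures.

a ≈ 73.4 mm

Required P_cr = n·P = 3.0 × 264 = 792.0 kN
L_e = K·L = 1 × 2.21 = 2.210 m
Required I = P_cr·L_e²/(π²E) = 7.920×10^5 × 2.210² / (π² × 1.62×10^11) = 2.419×10^-6 m⁴
I_req = 2.419×10^6 mm⁴
Solid square: I = a⁴/12  ⇒  a = (12I)^(1/4) = (12×2.419×10^6)^(1/4) = 73.4 mm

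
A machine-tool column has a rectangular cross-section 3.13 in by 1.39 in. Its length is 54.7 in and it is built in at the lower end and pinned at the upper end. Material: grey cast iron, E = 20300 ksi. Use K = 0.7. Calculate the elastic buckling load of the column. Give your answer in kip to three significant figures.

P_cr ≈ 95.7 kip

Buckling occurs about the weak axis: I_min = h·b³/12 with b = 1.39 in (the shorter side).
I_min = 3.13×1.39³/12 = 0.7005 in⁴
Effective length L_e = K·L = 0.7 × 54.7 = 38.29 in
P_cr = π²EI / L_e² = π² × 20300×10³ × 0.7005 / 38.29² = 9.573×10^4 lb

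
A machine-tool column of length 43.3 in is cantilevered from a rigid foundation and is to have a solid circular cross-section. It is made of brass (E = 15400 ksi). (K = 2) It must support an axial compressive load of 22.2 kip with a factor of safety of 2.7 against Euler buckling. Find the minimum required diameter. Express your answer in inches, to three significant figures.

Required P_cr = n·P = 2.7 × 22.2 = 59.94 kip
L_e = K·L = 2 × 43.3 = 86.60 in
Required I = P_cr·L_e²/(π²E) = 5.994×10^4 × 86.60² / (π² × 1.54×10^7) = 2.958 in⁴
Solid circle: I = πd⁴/64  ⇒  d = (64I/π)^(1/4) = (64×2.958/π)^(1/4) = 2.79 in

d ≈ 2.79 in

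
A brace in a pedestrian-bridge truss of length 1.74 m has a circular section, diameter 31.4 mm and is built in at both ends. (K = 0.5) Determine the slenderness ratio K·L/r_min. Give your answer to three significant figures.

λ ≈ 111

I = πd⁴/64 = π×31.4⁴/64 = 4.772×10^4 mm⁴
A = 774.4 mm²;  r_min = √(I/A) = √(4.772×10^4/774.4) = 7.850 mm
L_e = K·L = 0.5 × 1.74 m = 0.8700 m = 870.00 mm
λ = L_e / r_min = 870.00 / 7.850 = 111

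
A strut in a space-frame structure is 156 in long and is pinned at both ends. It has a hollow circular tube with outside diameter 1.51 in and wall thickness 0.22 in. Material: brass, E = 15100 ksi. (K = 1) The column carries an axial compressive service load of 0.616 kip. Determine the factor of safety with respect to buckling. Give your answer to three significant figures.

n ≈ 1.90

Inner diameter d_i = 1.51 − 2×0.22 = 1.070 in
I = π(d_o⁴ − d_i⁴)/64 = π(1.51⁴ − 1.070⁴)/64 = 0.1909 in⁴
Effective length L_e = K·L = 1 × 156 = 156.0 in
P_cr = π²EI / L_e² = π² × 15100×10³ × 0.1909 / 156.0² = 1.169×10^3 lb
Factor of safety n = P_cr / P = 1.1688 / 0.616 = 1.90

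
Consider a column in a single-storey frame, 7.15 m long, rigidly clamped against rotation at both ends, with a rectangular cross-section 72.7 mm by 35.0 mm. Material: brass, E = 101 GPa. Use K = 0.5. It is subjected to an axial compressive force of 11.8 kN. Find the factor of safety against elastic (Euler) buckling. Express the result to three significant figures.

n ≈ 1.72

Buckling occurs about the weak axis: I_min = h·b³/12 with b = 35.0 mm (the shorter side).
I_min = 72.7×35.0³/12 = 2.598×10^5 mm⁴
I = 2.598×10^5 mm⁴ = 2.598×10^-7 m⁴
Effective length L_e = K·L = 0.5 × 7.15 = 3.575 m
P_cr = π²EI / L_e² = π² × 101×10⁹ × 2.598×10^-7 / 3.575² = 2.026×10^4 N
Factor of safety n = P_cr / P = 20.259 / 11.8 = 1.72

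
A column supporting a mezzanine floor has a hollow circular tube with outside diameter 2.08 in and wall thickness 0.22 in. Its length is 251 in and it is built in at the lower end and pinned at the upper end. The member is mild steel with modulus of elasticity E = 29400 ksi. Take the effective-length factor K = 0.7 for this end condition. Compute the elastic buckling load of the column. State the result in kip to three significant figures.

Inner diameter d_i = 2.08 − 2×0.22 = 1.640 in
I = π(d_o⁴ − d_i⁴)/64 = π(2.08⁴ − 1.640⁴)/64 = 0.5637 in⁴
Effective length L_e = K·L = 0.7 × 251 = 175.7 in
P_cr = π²EI / L_e² = π² × 29400×10³ × 0.5637 / 175.7² = 5.299×10^3 lb

P_cr ≈ 5.30 kip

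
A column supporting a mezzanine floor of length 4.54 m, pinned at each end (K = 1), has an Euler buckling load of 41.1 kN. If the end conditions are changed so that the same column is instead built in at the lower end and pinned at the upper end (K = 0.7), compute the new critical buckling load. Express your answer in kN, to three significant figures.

P_cr ≈ 83.9 kN

P_cr ∝ 1/K², so P_cr,new = P_cr,old × (K_old/K_new)² = 41.1 × (1/0.7)²
= 41.1 × 2.041 = 83.9 kN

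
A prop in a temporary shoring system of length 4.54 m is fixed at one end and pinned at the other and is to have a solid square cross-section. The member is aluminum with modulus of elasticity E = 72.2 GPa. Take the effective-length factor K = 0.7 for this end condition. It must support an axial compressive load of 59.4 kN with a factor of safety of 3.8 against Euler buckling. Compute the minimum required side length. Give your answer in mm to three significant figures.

a ≈ 78.7 mm

Required P_cr = n·P = 3.8 × 59.4 = 225.7 kN
L_e = K·L = 0.7 × 4.54 = 3.178 m
Required I = P_cr·L_e²/(π²E) = 2.257×10^5 × 3.178² / (π² × 7.22×10^10) = 3.199×10^-6 m⁴
I_req = 3.199×10^6 mm⁴
Solid square: I = a⁴/12  ⇒  a = (12I)^(1/4) = (12×3.199×10^6)^(1/4) = 78.7 mm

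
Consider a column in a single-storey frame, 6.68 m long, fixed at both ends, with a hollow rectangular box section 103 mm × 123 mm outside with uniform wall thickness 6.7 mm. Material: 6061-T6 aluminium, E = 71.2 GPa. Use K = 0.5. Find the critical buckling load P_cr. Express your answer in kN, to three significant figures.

Inner dimensions: h_i = 123 − 2×6.7 = 109.6 mm, b_i = 103 − 2×6.7 = 89.60 mm
Weak-axis I_min = (h_o·b_o³ − h_i·b_i³)/12 with b_o = 103, b_i = 89.60 mm (shorter outer/inner sides).
I_min = (123×103³ − 109.6×89.60³)/12 = 4.631×10^6 mm⁴
I = 4.631×10^6 mm⁴ = 4.631×10^-6 m⁴
Effective length L_e = K·L = 0.5 × 6.68 = 3.340 m
P_cr = π²EI / L_e² = π² × 71.2×10⁹ × 4.631×10^-6 / 3.340² = 2.917×10^5 N

P_cr ≈ 292 kN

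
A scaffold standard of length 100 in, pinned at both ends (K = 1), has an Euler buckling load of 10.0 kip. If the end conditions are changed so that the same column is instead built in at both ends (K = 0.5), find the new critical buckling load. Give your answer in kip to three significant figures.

P_cr ≈ 40.0 kip

P_cr ∝ 1/K², so P_cr,new = P_cr,old × (K_old/K_new)² = 10.0 × (1/0.5)²
= 10.0 × 4.000 = 40.0 kip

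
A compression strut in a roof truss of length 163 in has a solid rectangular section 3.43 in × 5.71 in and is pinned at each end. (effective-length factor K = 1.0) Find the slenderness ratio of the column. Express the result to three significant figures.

λ ≈ 165

For a rectangle r_min = b/√12 = 3.43/√12 = 0.9902 in
L_e = K·L = 1 × 163 = 163.0 in
λ = L_e / r_min = 163.00 / 0.9902 = 165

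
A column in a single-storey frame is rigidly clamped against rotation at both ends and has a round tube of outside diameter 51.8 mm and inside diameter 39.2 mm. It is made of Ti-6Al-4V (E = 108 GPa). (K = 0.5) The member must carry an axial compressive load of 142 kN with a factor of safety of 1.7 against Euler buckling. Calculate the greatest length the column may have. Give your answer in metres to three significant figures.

d_o = 51.8 mm, d_i = 39.2 mm
I = π(d_o⁴ − d_i⁴)/64 = π(51.8⁴ − 39.20⁴)/64 = 2.375×10^5 mm⁴
I = 2.375×10^-7 m⁴
Required critical load P_cr = n·P = 1.7 × 142 = 241.4 kN = 2.414×10^5 N
From P_cr = π²EI/(K·L)²:  L = (1/K)·√(π²EI/P_cr) = (1/0.5)·√(π²×1.08×10^11×2.375×10^-7/2.414×10^5)
L = 2.05 m

L_max ≈ 2.05 m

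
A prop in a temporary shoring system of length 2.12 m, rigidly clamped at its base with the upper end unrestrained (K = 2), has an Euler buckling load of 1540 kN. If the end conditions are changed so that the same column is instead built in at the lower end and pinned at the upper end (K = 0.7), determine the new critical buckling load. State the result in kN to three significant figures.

P_cr ≈ 12600 kN

P_cr ∝ 1/K², so P_cr,new = P_cr,old × (K_old/K_new)² = 1540 × (2/0.7)²
= 1540 × 8.163 = 12600 kN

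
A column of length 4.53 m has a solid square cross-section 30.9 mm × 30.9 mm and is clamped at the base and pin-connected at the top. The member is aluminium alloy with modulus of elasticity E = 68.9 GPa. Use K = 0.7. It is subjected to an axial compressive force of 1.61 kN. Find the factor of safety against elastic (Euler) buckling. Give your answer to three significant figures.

I = a⁴/12 = 30.9⁴/12 = 7.597×10^4 mm⁴
I = 7.597×10^4 mm⁴ = 7.597×10^-8 m⁴
Effective length L_e = K·L = 0.7 × 4.53 = 3.171 m
P_cr = π²EI / L_e² = π² × 68.9×10⁹ × 7.597×10^-8 / 3.171² = 5.138×10^3 N
Factor of safety n = P_cr / P = 5.1378 / 1.61 = 3.19

n ≈ 3.19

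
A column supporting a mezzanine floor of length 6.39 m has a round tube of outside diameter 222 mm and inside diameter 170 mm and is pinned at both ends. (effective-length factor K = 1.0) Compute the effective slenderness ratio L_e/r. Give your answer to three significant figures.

λ ≈ 91.4

d_o = 222 mm, d_i = 170 mm
I = π(d_o⁴ − d_i⁴)/64 = π(222⁴ − 170.0⁴)/64 = 7.823×10^7 mm⁴
A = 1.601×10^4 mm²;  r_min = √(I/A) = √(7.823×10^7/1.601×10^4) = 69.90 mm
L_e = K·L = 1 × 6.39 m = 6.390 m = 6390.0 mm
λ = L_e / r_min = 6390.0 / 69.90 = 91.4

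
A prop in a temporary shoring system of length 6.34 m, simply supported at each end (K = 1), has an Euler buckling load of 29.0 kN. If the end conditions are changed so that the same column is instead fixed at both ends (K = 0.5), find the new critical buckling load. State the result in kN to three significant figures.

P_cr ≈ 116 kN

P_cr ∝ 1/K², so P_cr,new = P_cr,old × (K_old/K_new)² = 29.0 × (1/0.5)²
= 29.0 × 4.000 = 116 kN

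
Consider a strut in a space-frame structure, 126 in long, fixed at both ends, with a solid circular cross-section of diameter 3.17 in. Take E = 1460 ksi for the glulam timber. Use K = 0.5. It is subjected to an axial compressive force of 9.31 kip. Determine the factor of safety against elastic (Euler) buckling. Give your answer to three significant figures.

I = πd⁴/64 = π×3.17⁴/64 = 4.957 in⁴
Effective length L_e = K·L = 0.5 × 126 = 63.00 in
P_cr = π²EI / L_e² = π² × 1460×10³ × 4.957 / 63.00² = 1.800×10^4 lb
Factor of safety n = P_cr / P = 17.996 / 9.31 = 1.93

n ≈ 1.93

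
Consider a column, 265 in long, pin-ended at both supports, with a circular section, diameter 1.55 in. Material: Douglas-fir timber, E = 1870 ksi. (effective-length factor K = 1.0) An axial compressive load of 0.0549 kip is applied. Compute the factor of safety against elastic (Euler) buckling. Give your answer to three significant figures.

n ≈ 1.36

I = πd⁴/64 = π×1.55⁴/64 = 0.2833 in⁴
Effective length L_e = K·L = 1 × 265 = 265.0 in
P_cr = π²EI / L_e² = π² × 1870×10³ × 0.2833 / 265.0² = 74.46 lb
Factor of safety n = P_cr / P = 0.074464 / 0.0549 = 1.36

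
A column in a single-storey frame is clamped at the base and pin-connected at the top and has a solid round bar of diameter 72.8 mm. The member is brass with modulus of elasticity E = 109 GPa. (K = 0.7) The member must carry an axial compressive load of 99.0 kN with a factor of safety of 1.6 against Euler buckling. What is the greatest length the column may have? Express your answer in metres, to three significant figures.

L_max ≈ 4.37 m

I = πd⁴/64 = π×72.8⁴/64 = 1.379×10^6 mm⁴
I = 1.379×10^-6 m⁴
Required critical load P_cr = n·P = 1.6 × 99.0 = 158.4 kN = 1.584×10^5 N
From P_cr = π²EI/(K·L)²:  L = (1/K)·√(π²EI/P_cr) = (1/0.7)·√(π²×1.09×10^11×1.379×10^-6/1.584×10^5)
L = 4.37 m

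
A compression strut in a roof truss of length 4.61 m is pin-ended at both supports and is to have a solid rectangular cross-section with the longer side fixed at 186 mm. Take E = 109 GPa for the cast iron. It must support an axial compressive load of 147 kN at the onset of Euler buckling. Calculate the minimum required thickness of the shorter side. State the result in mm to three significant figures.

b ≈ 57.2 mm

L_e = K·L = 1 × 4.61 = 4.610 m
Required I = P_cr·L_e²/(π²E) = 1.470×10^5 × 4.610² / (π² × 1.09×10^11) = 2.904×10^-6 m⁴
I_req = 2.904×10^6 mm⁴
Rectangle, weak axis: I_min = h·b³/12 with h = 186 mm fixed  ⇒  b = (12I/h)^(1/3) = 57.2 mm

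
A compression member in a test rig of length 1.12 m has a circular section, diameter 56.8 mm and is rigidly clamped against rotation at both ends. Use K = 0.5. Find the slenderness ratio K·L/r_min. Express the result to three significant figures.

I = πd⁴/64 = π×56.8⁴/64 = 5.109×10^5 mm⁴
A = 2.534×10^3 mm²;  r_min = √(I/A) = √(5.109×10^5/2.534×10^3) = 14.20 mm
L_e = K·L = 0.5 × 1.12 m = 0.5600 m = 560.00 mm
λ = L_e / r_min = 560.00 / 14.20 = 39.4

λ ≈ 39.4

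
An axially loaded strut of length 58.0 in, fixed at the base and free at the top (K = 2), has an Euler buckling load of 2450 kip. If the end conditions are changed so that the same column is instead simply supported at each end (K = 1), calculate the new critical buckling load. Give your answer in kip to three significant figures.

P_cr ∝ 1/K², so P_cr,new = P_cr,old × (K_old/K_new)² = 2450 × (2/1)²
= 2450 × 4.000 = 9800 kip

P_cr ≈ 9800 kip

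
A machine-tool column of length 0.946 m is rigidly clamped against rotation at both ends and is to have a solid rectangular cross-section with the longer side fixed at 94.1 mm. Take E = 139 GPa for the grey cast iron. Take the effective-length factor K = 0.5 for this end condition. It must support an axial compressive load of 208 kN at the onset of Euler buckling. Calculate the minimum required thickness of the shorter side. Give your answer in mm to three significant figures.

b ≈ 16.3 mm

L_e = K·L = 0.5 × 0.946 = 0.4730 m
Required I = P_cr·L_e²/(π²E) = 2.080×10^5 × 0.4730² / (π² × 1.39×10^11) = 3.392×10^-8 m⁴
I_req = 3.392×10^4 mm⁴
Rectangle, weak axis: I_min = h·b³/12 with h = 94.1 mm fixed  ⇒  b = (12I/h)^(1/3) = 16.3 mm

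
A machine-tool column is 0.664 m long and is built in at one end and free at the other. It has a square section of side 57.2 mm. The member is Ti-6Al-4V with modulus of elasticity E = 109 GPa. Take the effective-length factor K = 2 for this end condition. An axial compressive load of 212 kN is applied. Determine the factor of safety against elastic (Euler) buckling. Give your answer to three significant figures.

I = a⁴/12 = 57.2⁴/12 = 8.921×10^5 mm⁴
I = 8.921×10^5 mm⁴ = 8.921×10^-7 m⁴
Effective length L_e = K·L = 2 × 0.664 = 1.328 m
P_cr = π²EI / L_e² = π² × 109×10⁹ × 8.921×10^-7 / 1.328² = 5.442×10^5 N
Factor of safety n = P_cr / P = 544.17 / 212 = 2.57

n ≈ 2.57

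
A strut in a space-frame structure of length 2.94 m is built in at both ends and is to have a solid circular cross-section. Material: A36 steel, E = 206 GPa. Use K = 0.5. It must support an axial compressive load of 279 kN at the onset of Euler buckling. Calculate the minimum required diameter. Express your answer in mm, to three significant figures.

L_e = K·L = 0.5 × 2.94 = 1.470 m
Required I = P_cr·L_e²/(π²E) = 2.790×10^5 × 1.470² / (π² × 2.06×10^11) = 2.965×10^-7 m⁴
I_req = 2.965×10^5 mm⁴
Solid circle: I = πd⁴/64  ⇒  d = (64I/π)^(1/4) = (64×2.965×10^5/π)^(1/4) = 49.6 mm

d ≈ 49.6 mm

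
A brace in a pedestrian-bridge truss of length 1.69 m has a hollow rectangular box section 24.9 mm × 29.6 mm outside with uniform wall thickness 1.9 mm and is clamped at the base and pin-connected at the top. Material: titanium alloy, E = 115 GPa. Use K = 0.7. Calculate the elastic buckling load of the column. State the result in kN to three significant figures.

P_cr ≈ 14.5 kN

Inner dimensions: h_i = 29.6 − 2×1.9 = 25.80 mm, b_i = 24.9 − 2×1.9 = 21.10 mm
Weak-axis I_min = (h_o·b_o³ − h_i·b_i³)/12 with b_o = 24.9, b_i = 21.10 mm (shorter outer/inner sides).
I_min = (29.6×24.9³ − 25.80×21.10³)/12 = 1.788×10^4 mm⁴
I = 1.788×10^4 mm⁴ = 1.788×10^-8 m⁴
Effective length L_e = K·L = 0.7 × 1.69 = 1.183 m
P_cr = π²EI / L_e² = π² × 115×10⁹ × 1.788×10^-8 / 1.183² = 1.450×10^4 N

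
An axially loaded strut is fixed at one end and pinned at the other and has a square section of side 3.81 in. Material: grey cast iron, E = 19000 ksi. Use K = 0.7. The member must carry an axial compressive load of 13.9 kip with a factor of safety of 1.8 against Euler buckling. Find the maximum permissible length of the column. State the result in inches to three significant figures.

L_max ≈ 518 in

I = a⁴/12 = 3.81⁴/12 = 17.56 in⁴
Required critical load P_cr = n·P = 1.8 × 13.9 = 25.02 kip = 2.502×10^4 lb
From P_cr = π²EI/(K·L)²:  L = (1/K)·√(π²EI/P_cr) = (1/0.7)·√(π²×1.90×10^7×17.56/2.502×10^4)
L = 518 in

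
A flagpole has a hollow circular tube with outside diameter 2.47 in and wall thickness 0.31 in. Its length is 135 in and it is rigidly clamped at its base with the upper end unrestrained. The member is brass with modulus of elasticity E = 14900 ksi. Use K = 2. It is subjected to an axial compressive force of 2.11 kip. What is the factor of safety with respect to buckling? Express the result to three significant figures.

n ≈ 1.20

Inner diameter d_i = 2.47 − 2×0.31 = 1.850 in
I = π(d_o⁴ − d_i⁴)/64 = π(2.47⁴ − 1.850⁴)/64 = 1.252 in⁴
Effective length L_e = K·L = 2 × 135 = 270.0 in
P_cr = π²EI / L_e² = π² × 14900×10³ × 1.252 / 270.0² = 2.526×10^3 lb
Factor of safety n = P_cr / P = 2.5258 / 2.11 = 1.20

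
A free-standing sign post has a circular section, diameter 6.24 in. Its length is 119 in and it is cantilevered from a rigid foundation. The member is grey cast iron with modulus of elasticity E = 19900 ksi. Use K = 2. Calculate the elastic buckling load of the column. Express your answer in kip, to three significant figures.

P_cr ≈ 258 kip

I = πd⁴/64 = π×6.24⁴/64 = 74.42 in⁴
Effective length L_e = K·L = 2 × 119 = 238.0 in
P_cr = π²EI / L_e² = π² × 19900×10³ × 74.42 / 238.0² = 2.581×10^5 lb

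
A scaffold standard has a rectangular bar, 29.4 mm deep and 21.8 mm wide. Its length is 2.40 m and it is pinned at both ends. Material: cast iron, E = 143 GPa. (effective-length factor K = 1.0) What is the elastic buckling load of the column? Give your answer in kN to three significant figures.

P_cr ≈ 6.22 kN

Buckling occurs about the weak axis: I_min = h·b³/12 with b = 21.8 mm (the shorter side).
I_min = 29.4×21.8³/12 = 2.538×10^4 mm⁴
I = 2.538×10^4 mm⁴ = 2.538×10^-8 m⁴
Effective length L_e = K·L = 1 × 2.40 = 2.400 m
P_cr = π²EI / L_e² = π² × 143×10⁹ × 2.538×10^-8 / 2.400² = 6.219×10^3 N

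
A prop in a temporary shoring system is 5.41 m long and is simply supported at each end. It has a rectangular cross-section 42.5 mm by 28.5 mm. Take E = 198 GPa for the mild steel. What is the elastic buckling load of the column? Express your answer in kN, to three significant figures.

Buckling occurs about the weak axis: I_min = h·b³/12 with b = 28.5 mm (the shorter side).
I_min = 42.5×28.5³/12 = 8.199×10^4 mm⁴
I = 8.199×10^4 mm⁴ = 8.199×10^-8 m⁴
Effective length L_e = K·L = 1 × 5.41 = 5.410 m
P_cr = π²EI / L_e² = π² × 198×10⁹ × 8.199×10^-8 / 5.410² = 5.474×10^3 N

P_cr ≈ 5.47 kN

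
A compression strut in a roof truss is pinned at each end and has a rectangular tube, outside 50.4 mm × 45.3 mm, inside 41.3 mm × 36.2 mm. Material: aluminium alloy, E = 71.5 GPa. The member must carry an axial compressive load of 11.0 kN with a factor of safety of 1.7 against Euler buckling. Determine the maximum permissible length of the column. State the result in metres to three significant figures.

Weak-axis I_min = (h_o·b_o³ − h_i·b_i³)/12 with b_o = 45.3, b_i = 36.20 mm (shorter outer/inner sides).
I_min = (50.4×45.3³ − 41.30×36.20³)/12 = 2.272×10^5 mm⁴
I = 2.272×10^-7 m⁴
Required critical load P_cr = n·P = 1.7 × 11.0 = 18.70 kN = 1.870×10^4 N
From P_cr = π²EI/(K·L)²:  L = (1/K)·√(π²EI/P_cr) = (1/1)·√(π²×7.15×10^10×2.272×10^-7/1.870×10^4)
L = 2.93 m

L_max ≈ 2.93 m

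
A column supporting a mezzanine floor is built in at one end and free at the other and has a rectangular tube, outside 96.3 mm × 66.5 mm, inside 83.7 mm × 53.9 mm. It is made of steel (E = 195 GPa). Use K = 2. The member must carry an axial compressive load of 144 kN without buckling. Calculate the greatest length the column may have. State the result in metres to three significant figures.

Weak-axis I_min = (h_o·b_o³ − h_i·b_i³)/12 with b_o = 66.5, b_i = 53.90 mm (shorter outer/inner sides).
I_min = (96.3×66.5³ − 83.70×53.90³)/12 = 1.268×10^6 mm⁴
I = 1.268×10^-6 m⁴
At the buckling limit P_cr = P = 1.440×10^5 N
From P_cr = π²EI/(K·L)²:  L = (1/K)·√(π²EI/P_cr) = (1/2)·√(π²×1.95×10^11×1.268×10^-6/1.440×10^5)
L = 2.06 m

L_max ≈ 2.06 m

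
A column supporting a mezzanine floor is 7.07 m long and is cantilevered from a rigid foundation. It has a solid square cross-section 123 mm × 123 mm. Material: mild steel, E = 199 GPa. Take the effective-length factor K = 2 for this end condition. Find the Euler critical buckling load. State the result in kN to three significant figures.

I = a⁴/12 = 123⁴/12 = 1.907×10^7 mm⁴
I = 1.907×10^7 mm⁴ = 1.907×10^-5 m⁴
Effective length L_e = K·L = 2 × 7.07 = 14.14 m
P_cr = π²EI / L_e² = π² × 199×10⁹ × 1.907×10^-5 / 14.14² = 1.874×10^5 N

P_cr ≈ 187 kN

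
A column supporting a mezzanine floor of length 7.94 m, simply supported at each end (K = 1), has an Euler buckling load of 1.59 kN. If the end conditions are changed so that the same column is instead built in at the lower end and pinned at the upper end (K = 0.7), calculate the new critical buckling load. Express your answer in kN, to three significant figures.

P_cr ≈ 3.24 kN

P_cr ∝ 1/K², so P_cr,new = P_cr,old × (K_old/K_new)² = 1.59 × (1/0.7)²
= 1.59 × 2.041 = 3.24 kN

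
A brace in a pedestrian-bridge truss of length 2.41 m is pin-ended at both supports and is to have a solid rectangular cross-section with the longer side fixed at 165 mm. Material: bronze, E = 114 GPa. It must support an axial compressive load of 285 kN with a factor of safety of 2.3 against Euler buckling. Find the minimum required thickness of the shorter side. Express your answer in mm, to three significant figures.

b ≈ 62.7 mm

Required P_cr = n·P = 2.3 × 285 = 655.5 kN
L_e = K·L = 1 × 2.41 = 2.410 m
Required I = P_cr·L_e²/(π²E) = 6.555×10^5 × 2.410² / (π² × 1.14×10^11) = 3.384×10^-6 m⁴
I_req = 3.384×10^6 mm⁴
Rectangle, weak axis: I_min = h·b³/12 with h = 165 mm fixed  ⇒  b = (12I/h)^(1/3) = 62.7 mm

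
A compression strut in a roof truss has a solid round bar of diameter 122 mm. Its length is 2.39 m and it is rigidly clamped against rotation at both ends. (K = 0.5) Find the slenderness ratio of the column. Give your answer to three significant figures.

λ ≈ 39.2

I = πd⁴/64 = π×122⁴/64 = 1.087×10^7 mm⁴
A = 1.169×10^4 mm²;  r_min = √(I/A) = √(1.087×10^7/1.169×10^4) = 30.50 mm
L_e = K·L = 0.5 × 2.39 m = 1.195 m = 1195.0 mm
λ = L_e / r_min = 1195.0 / 30.50 = 39.2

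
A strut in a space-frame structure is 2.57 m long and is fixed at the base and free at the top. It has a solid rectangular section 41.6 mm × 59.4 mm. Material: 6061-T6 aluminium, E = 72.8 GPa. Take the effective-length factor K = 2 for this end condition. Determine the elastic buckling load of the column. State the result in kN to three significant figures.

Buckling occurs about the weak axis: I_min = h·b³/12 with b = 41.6 mm (the shorter side).
I_min = 59.4×41.6³/12 = 3.564×10^5 mm⁴
I = 3.564×10^5 mm⁴ = 3.564×10^-7 m⁴
Effective length L_e = K·L = 2 × 2.57 = 5.140 m
P_cr = π²EI / L_e² = π² × 72.8×10⁹ × 3.564×10^-7 / 5.140² = 9.691×10^3 N

P_cr ≈ 9.69 kN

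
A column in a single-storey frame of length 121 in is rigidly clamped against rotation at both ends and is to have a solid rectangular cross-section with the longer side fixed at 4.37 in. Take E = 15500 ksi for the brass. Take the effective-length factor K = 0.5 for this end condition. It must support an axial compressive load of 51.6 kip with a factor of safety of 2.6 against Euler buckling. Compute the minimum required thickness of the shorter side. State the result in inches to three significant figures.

Required P_cr = n·P = 2.6 × 51.6 = 134.2 kip
L_e = K·L = 0.5 × 121 = 60.50 in
Required I = P_cr·L_e²/(π²E) = 1.342×10^5 × 60.50² / (π² × 1.55×10^7) = 3.210 in⁴
Rectangle, weak axis: I_min = h·b³/12 with h = 4.37 in fixed  ⇒  b = (12I/h)^(1/3) = 2.07 in

b ≈ 2.07 in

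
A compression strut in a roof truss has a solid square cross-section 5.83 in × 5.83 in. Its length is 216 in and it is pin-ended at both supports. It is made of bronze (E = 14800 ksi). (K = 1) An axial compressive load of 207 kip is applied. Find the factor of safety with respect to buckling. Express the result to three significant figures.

n ≈ 1.46

I = a⁴/12 = 5.83⁴/12 = 96.27 in⁴
Effective length L_e = K·L = 1 × 216 = 216.0 in
P_cr = π²EI / L_e² = π² × 14800×10³ × 96.27 / 216.0² = 3.014×10^5 lb
Factor of safety n = P_cr / P = 301.40 / 207 = 1.46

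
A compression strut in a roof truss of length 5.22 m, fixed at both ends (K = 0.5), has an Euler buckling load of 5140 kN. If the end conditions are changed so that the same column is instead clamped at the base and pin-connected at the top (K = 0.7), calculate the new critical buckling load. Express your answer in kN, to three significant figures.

P_cr ∝ 1/K², so P_cr,new = P_cr,old × (K_old/K_new)² = 5140 × (0.5/0.7)²
= 5140 × 0.5102 = 2620 kN

P_cr ≈ 2620 kN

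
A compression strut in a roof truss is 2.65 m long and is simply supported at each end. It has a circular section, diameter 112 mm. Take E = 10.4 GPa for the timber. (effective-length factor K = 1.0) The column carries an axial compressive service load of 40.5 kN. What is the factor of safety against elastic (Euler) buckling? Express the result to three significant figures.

n ≈ 2.79

I = πd⁴/64 = π×112⁴/64 = 7.724×10^6 mm⁴
I = 7.724×10^6 mm⁴ = 7.724×10^-6 m⁴
Effective length L_e = K·L = 1 × 2.65 = 2.650 m
P_cr = π²EI / L_e² = π² × 10.4×10⁹ × 7.724×10^-6 / 2.650² = 1.129×10^5 N
Factor of safety n = P_cr / P = 112.90 / 40.5 = 2.79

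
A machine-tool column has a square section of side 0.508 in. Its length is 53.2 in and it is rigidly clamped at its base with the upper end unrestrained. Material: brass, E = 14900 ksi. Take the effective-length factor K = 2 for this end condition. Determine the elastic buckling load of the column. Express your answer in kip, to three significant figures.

P_cr ≈ 0.0721 kip

I = a⁴/12 = 0.508⁴/12 = 5.550×10^-3 in⁴
Effective length L_e = K·L = 2 × 53.2 = 106.4 in
P_cr = π²EI / L_e² = π² × 14900×10³ × 5.550×10^-3 / 106.4² = 72.09 lb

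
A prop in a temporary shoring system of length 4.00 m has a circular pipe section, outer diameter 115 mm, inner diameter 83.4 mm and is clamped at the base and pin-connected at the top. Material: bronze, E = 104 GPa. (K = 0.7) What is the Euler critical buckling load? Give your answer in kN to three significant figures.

P_cr ≈ 813 kN

d_o = 115 mm, d_i = 83.4 mm
I = π(d_o⁴ − d_i⁴)/64 = π(115⁴ − 83.40⁴)/64 = 6.211×10^6 mm⁴
I = 6.211×10^6 mm⁴ = 6.211×10^-6 m⁴
Effective length L_e = K·L = 0.7 × 4.00 = 2.800 m
P_cr = π²EI / L_e² = π² × 104×10⁹ × 6.211×10^-6 / 2.800² = 8.131×10^5 N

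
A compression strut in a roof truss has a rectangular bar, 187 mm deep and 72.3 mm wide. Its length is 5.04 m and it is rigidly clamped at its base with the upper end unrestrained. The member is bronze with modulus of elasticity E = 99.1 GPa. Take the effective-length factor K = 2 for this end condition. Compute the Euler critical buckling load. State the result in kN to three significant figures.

P_cr ≈ 56.7 kN

Buckling occurs about the weak axis: I_min = h·b³/12 with b = 72.3 mm (the shorter side).
I_min = 187×72.3³/12 = 5.889×10^6 mm⁴
I = 5.889×10^6 mm⁴ = 5.889×10^-6 m⁴
Effective length L_e = K·L = 2 × 5.04 = 10.08 m
P_cr = π²EI / L_e² = π² × 99.1×10⁹ × 5.889×10^-6 / 10.08² = 5.669×10^4 N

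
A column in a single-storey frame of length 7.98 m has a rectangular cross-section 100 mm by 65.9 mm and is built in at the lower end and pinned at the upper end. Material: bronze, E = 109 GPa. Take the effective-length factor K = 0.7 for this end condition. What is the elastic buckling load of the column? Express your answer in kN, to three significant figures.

P_cr ≈ 82.2 kN

Buckling occurs about the weak axis: I_min = h·b³/12 with b = 65.9 mm (the shorter side).
I_min = 100×65.9³/12 = 2.385×10^6 mm⁴
I = 2.385×10^6 mm⁴ = 2.385×10^-6 m⁴
Effective length L_e = K·L = 0.7 × 7.98 = 5.586 m
P_cr = π²EI / L_e² = π² × 109×10⁹ × 2.385×10^-6 / 5.586² = 8.222×10^4 N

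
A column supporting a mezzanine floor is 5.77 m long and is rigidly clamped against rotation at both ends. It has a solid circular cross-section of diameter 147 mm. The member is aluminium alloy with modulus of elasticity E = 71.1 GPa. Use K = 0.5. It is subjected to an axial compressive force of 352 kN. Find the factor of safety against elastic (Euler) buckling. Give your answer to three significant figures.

n ≈ 5.49

I = πd⁴/64 = π×147⁴/64 = 2.292×10^7 mm⁴
I = 2.292×10^7 mm⁴ = 2.292×10^-5 m⁴
Effective length L_e = K·L = 0.5 × 5.77 = 2.885 m
P_cr = π²EI / L_e² = π² × 71.1×10⁹ × 2.292×10^-5 / 2.885² = 1.932×10^6 N
Factor of safety n = P_cr / P = 1932.5 / 352 = 5.49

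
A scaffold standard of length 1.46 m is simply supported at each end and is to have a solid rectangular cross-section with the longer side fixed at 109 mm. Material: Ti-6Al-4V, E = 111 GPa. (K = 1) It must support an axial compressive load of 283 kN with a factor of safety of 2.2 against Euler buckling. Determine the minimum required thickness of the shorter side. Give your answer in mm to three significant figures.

b ≈ 51.1 mm

Required P_cr = n·P = 2.2 × 283 = 622.6 kN
L_e = K·L = 1 × 1.46 = 1.460 m
Required I = P_cr·L_e²/(π²E) = 6.226×10^5 × 1.460² / (π² × 1.11×10^11) = 1.211×10^-6 m⁴
I_req = 1.211×10^6 mm⁴
Rectangle, weak axis: I_min = h·b³/12 with h = 109 mm fixed  ⇒  b = (12I/h)^(1/3) = 51.1 mm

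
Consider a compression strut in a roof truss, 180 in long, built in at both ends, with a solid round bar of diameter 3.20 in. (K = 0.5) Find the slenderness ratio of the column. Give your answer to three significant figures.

λ ≈ 112

For a solid circle r = d/4 = 3.20/4 = 0.8000 in
L_e = K·L = 0.5 × 180 = 90.00 in
λ = L_e / r_min = 90.000 / 0.8000 = 112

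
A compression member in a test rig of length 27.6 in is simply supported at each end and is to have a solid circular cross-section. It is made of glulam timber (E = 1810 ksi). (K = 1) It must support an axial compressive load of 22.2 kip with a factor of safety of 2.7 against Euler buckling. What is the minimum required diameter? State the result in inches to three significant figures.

d ≈ 2.69 in

Required P_cr = n·P = 2.7 × 22.2 = 59.94 kip
L_e = K·L = 1 × 27.6 = 27.60 in
Required I = P_cr·L_e²/(π²E) = 5.994×10^4 × 27.60² / (π² × 1.81×10^6) = 2.556 in⁴
Solid circle: I = πd⁴/64  ⇒  d = (64I/π)^(1/4) = (64×2.556/π)^(1/4) = 2.69 in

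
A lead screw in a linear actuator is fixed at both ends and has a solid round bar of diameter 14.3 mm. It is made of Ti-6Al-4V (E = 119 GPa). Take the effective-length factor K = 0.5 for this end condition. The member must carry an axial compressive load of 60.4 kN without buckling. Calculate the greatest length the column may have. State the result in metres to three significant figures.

I = πd⁴/64 = π×14.3⁴/64 = 2.053×10^3 mm⁴
I = 2.053×10^-9 m⁴
At the buckling limit P_cr = P = 6.040×10^4 N
From P_cr = π²EI/(K·L)²:  L = (1/K)·√(π²EI/P_cr) = (1/0.5)·√(π²×1.19×10^11×2.053×10^-9/6.040×10^4)
L = 0.400 m

L_max ≈ 0.400 m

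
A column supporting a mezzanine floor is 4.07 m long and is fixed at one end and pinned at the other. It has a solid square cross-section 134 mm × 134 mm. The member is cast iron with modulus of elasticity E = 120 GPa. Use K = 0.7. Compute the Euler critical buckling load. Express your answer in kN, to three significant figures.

I = a⁴/12 = 134⁴/12 = 2.687×10^7 mm⁴
I = 2.687×10^7 mm⁴ = 2.687×10^-5 m⁴
Effective length L_e = K·L = 0.7 × 4.07 = 2.849 m
P_cr = π²EI / L_e² = π² × 120×10⁹ × 2.687×10^-5 / 2.849² = 3.920×10^6 N

P_cr ≈ 3920 kN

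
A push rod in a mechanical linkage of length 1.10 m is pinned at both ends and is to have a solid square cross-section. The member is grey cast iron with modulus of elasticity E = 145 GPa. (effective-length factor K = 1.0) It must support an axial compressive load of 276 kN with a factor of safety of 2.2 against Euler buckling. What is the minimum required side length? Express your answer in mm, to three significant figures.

a ≈ 49.8 mm

Required P_cr = n·P = 2.2 × 276 = 607.2 kN
L_e = K·L = 1 × 1.10 = 1.100 m
Required I = P_cr·L_e²/(π²E) = 6.072×10^5 × 1.100² / (π² × 1.45×10^11) = 5.134×10^-7 m⁴
I_req = 5.134×10^5 mm⁴
Solid square: I = a⁴/12  ⇒  a = (12I)^(1/4) = (12×5.134×10^5)^(1/4) = 49.8 mm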